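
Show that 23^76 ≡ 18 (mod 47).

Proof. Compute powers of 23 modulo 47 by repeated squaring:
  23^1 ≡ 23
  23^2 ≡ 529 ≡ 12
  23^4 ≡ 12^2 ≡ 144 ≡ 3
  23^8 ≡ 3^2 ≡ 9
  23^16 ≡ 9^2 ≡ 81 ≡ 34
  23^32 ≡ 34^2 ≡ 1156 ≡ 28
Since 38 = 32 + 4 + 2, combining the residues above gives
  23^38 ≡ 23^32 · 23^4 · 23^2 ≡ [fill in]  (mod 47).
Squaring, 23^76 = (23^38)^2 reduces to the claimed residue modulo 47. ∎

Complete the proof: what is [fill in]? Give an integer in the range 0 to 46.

21

23^32 · 23^4 · 23^2 ≡ 28 · 3 · 12 = 1008.
1008 mod 47 = 21, so 23^38 ≡ 21 (mod 47).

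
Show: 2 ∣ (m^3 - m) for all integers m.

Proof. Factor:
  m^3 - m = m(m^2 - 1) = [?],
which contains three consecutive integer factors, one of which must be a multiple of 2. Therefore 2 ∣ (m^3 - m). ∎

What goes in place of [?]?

(m - 1)m(m + 1)

m(m^2 - 1) = m(m - 1)(m + 1) = (m - 1)m(m + 1).
These three factors are consecutive integers, so their product is divisible by 2.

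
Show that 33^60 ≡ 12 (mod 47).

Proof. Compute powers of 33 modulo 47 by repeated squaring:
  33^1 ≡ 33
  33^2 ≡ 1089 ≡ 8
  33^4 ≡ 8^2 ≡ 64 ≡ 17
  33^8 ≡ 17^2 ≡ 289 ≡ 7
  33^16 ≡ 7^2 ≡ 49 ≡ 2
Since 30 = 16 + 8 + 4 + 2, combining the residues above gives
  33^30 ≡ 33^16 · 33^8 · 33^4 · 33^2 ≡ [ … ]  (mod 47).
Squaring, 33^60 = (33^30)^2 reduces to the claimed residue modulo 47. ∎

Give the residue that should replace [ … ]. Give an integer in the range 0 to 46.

24

33^16 · 33^8 · 33^4 · 33^2 ≡ 2 · 7 · 17 · 8 = 1904.
1904 mod 47 = 24, so 33^30 ≡ 24 (mod 47).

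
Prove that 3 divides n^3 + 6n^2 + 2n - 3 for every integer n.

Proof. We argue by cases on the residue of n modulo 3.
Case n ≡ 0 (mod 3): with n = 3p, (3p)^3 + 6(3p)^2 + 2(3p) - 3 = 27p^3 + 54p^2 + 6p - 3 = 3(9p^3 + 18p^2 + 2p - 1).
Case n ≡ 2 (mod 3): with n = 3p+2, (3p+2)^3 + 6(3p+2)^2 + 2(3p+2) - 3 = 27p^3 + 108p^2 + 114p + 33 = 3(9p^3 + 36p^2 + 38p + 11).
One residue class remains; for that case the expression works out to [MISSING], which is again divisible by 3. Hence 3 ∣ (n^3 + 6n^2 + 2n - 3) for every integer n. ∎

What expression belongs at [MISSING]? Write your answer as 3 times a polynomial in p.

Only n ≡ 1 (mod 3) is unaccounted for. Put n = 3p+1:
(3p+1)^3 + 6(3p+1)^2 + 2(3p+1) - 3 expands to 27p^3 + 81p^2 + 51p + 6,
and factoring out 3 leaves 3(9p^3 + 27p^2 + 17p + 2).

3(9p^3 + 27p^2 + 17p + 2)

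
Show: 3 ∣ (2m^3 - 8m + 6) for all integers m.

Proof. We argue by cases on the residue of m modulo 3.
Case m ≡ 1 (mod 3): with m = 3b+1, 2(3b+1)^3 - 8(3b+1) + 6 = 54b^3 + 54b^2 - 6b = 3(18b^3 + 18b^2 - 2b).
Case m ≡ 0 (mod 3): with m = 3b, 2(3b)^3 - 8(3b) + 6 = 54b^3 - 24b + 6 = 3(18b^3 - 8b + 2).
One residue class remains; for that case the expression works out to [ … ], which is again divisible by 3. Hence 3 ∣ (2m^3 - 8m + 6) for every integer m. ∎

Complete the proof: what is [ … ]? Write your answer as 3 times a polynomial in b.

3(18b^3 + 36b^2 + 16b + 2)

Only m ≡ 2 (mod 3) is unaccounted for. Put m = 3b+2:
2(3b+2)^3 - 8(3b+2) + 6 expands to 54b^3 + 108b^2 + 48b + 6,
and factoring out 3 leaves 3(18b^3 + 36b^2 + 16b + 2).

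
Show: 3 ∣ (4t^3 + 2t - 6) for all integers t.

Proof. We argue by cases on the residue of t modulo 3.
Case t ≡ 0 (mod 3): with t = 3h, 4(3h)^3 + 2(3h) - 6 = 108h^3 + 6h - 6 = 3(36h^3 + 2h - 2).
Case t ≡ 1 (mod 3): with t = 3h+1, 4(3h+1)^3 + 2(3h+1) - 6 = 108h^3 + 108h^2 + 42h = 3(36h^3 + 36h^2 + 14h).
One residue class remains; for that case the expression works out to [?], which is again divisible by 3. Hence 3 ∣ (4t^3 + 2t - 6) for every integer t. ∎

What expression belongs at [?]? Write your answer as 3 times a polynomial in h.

3(36h^3 + 72h^2 + 50h + 10)

Only t ≡ 2 (mod 3) is unaccounted for. Put t = 3h+2:
4(3h+2)^3 + 2(3h+2) - 6 expands to 108h^3 + 216h^2 + 150h + 30,
and factoring out 3 leaves 3(36h^3 + 72h^2 + 50h + 10).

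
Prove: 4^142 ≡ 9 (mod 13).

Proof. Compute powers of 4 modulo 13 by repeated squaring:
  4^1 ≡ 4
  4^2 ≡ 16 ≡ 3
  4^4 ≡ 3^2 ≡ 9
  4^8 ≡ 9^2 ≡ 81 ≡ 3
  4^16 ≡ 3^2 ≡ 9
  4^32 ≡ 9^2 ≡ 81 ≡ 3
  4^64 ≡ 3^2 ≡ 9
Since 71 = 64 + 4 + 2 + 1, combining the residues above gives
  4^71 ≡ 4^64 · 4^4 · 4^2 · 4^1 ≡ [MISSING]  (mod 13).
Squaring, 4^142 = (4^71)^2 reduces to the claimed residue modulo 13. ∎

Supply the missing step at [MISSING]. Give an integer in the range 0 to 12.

10

4^64 · 4^4 · 4^2 · 4^1 ≡ 9 · 9 · 3 · 4 = 972.
972 mod 13 = 10, so 4^71 ≡ 10 (mod 13).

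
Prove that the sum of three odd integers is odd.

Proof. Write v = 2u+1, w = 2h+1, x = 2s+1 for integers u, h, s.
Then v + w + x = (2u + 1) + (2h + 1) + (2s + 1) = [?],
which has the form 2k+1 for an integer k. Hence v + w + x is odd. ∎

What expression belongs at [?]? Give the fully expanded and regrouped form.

2(h + s + u + 1) + 1

(2u + 1) + (2h + 1) + (2s + 1) = 2h + 2s + 2u + 3
= 2(h + s + u + 1) + 1.
Since h + s + u + 1 is an integer, the sum is of the form 2k+1 for an integer k.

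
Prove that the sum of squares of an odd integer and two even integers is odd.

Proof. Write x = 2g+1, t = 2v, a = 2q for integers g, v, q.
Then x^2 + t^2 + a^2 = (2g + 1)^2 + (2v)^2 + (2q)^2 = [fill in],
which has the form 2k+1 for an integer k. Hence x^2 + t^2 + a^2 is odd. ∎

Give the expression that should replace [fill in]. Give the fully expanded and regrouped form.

2(2g^2 + 2g + 2q^2 + 2v^2) + 1

Expanding: (2g + 1)^2 + (2v)^2 + (2q)^2 = 4g^2 + 4g + 4q^2 + 4v^2 + 1.
Every term except the constant is even, so this is 2(2g^2 + 2g + 2q^2 + 2v^2) + 1,
and 2g^2 + 2g + 2q^2 + 2v^2 ∈ ℤ gives the required form.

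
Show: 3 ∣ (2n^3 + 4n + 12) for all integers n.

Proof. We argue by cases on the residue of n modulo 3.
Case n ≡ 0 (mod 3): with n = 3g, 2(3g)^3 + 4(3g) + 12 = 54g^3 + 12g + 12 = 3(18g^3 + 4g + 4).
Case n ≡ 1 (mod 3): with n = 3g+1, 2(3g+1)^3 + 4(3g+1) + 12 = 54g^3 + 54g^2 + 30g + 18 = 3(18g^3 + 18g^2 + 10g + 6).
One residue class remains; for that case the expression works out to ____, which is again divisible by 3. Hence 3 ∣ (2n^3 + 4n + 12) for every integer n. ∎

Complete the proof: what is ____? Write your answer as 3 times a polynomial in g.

3(18g^3 + 36g^2 + 28g + 12)

The residues treated are {0, 1}, so the missing case is n ≡ 2 (mod 3); write n = 3g+2.
Then 2(3g+2)^3 + 4(3g+2) + 12 = 54g^3 + 108g^2 + 84g + 36 = 3(18g^3 + 36g^2 + 28g + 12).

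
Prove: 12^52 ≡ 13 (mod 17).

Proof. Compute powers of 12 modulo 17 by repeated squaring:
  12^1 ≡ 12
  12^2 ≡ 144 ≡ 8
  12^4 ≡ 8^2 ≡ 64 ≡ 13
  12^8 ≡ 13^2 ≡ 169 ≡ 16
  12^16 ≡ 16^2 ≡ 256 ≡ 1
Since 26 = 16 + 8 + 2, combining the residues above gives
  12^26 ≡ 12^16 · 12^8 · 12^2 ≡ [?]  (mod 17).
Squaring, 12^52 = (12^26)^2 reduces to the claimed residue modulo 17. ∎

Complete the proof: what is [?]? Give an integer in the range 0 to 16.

9

Multiply the listed residues: 1 · 16 · 8 = 16 → 128.
Reducing modulo 17: 128 = 7·17 + 9, so 12^26 ≡ 9.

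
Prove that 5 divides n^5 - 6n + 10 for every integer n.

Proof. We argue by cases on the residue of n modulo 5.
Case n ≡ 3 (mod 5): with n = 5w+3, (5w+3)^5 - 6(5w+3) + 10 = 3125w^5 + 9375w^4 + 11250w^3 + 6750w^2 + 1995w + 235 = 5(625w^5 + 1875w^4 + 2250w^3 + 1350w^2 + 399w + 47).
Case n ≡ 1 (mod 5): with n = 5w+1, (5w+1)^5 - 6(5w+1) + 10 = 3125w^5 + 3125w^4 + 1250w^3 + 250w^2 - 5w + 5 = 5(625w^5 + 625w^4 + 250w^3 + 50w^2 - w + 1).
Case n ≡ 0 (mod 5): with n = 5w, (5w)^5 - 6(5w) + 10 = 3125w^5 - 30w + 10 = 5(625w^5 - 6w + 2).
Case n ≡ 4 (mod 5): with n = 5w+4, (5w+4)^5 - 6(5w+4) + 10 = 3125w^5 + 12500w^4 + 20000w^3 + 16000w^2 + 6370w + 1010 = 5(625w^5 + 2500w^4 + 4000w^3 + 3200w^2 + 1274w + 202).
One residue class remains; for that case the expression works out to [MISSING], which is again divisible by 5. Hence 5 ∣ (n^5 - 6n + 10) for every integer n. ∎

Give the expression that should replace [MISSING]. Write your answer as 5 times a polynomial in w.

5(625w^5 + 1250w^4 + 1000w^3 + 400w^2 + 74w + 6)

The residues treated are {3, 1, 0, 4}, so the missing case is n ≡ 2 (mod 5); write n = 5w+2.
Then (5w+2)^5 - 6(5w+2) + 10 = 3125w^5 + 6250w^4 + 5000w^3 + 2000w^2 + 370w + 30 = 5(625w^5 + 1250w^4 + 1000w^3 + 400w^2 + 74w + 6).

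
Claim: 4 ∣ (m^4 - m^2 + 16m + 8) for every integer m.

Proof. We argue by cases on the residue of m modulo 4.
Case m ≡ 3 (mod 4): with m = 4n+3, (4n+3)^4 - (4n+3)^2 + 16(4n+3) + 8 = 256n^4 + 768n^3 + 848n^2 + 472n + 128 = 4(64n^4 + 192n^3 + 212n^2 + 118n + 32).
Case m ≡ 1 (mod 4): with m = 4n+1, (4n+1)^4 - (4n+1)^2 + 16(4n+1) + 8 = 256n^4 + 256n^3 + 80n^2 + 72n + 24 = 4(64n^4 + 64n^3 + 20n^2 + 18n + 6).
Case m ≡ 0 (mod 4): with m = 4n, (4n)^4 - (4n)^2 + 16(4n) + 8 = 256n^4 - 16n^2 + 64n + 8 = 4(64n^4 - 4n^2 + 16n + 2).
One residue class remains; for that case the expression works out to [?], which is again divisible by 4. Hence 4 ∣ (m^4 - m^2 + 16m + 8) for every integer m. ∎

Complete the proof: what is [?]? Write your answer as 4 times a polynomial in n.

4(64n^4 + 128n^3 + 92n^2 + 44n + 13)

The residues treated are {3, 1, 0}, so the missing case is m ≡ 2 (mod 4); write m = 4n+2.
Then (4n+2)^4 - (4n+2)^2 + 16(4n+2) + 8 = 256n^4 + 512n^3 + 368n^2 + 176n + 52 = 4(64n^4 + 128n^3 + 92n^2 + 44n + 13).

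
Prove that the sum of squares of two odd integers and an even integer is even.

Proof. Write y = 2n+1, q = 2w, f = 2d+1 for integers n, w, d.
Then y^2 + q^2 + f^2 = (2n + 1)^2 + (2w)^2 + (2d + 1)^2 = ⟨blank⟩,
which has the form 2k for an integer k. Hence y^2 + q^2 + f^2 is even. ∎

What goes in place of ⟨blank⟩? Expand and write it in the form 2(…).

Expanding: (2n + 1)^2 + (2w)^2 + (2d + 1)^2 = 4d^2 + 4d + 4n^2 + 4n + 4w^2 + 2.
Every term is even; pulling out the factor of 2 gives 2(2d^2 + 2d + 2n^2 + 2n + 2w^2 + 1).

2(2d^2 + 2d + 2n^2 + 2n + 2w^2 + 1)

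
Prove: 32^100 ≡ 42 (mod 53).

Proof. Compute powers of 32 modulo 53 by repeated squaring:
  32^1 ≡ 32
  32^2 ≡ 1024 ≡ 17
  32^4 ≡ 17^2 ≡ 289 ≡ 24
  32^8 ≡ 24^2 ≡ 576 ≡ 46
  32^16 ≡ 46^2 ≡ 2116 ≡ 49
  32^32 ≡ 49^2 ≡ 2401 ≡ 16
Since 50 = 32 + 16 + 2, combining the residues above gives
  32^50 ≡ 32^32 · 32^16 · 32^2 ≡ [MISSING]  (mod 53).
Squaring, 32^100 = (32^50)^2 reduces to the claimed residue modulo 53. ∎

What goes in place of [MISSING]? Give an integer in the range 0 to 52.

Multiply the listed residues: 16 · 49 · 17 = 784 → 13328.
Reducing modulo 53: 13328 = 251·53 + 25, so 32^50 ≡ 25.

25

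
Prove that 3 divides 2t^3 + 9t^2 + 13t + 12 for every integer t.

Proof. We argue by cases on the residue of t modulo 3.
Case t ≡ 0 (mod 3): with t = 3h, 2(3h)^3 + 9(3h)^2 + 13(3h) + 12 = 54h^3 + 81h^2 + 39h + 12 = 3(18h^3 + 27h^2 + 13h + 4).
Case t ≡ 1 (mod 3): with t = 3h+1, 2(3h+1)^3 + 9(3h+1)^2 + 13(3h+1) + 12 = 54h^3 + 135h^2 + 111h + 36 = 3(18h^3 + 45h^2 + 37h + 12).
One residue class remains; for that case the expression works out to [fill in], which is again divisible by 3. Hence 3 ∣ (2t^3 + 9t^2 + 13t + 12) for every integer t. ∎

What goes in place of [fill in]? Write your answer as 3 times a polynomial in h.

3(18h^3 + 63h^2 + 73h + 30)

Only t ≡ 2 (mod 3) is unaccounted for. Put t = 3h+2:
2(3h+2)^3 + 9(3h+2)^2 + 13(3h+2) + 12 expands to 54h^3 + 189h^2 + 219h + 90,
and factoring out 3 leaves 3(18h^3 + 63h^2 + 73h + 30).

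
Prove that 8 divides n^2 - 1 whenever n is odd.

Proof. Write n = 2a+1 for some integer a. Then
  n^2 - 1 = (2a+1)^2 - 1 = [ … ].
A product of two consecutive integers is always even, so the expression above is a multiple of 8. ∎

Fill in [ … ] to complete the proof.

4a(a + 1)

(2a+1)^2 - 1 = 4a^2 + 4a + 1 - 1 = 4a^2 + 4a = 4a(a+1).
Since a and a+1 are consecutive, a(a+1) is even, and 4·(even) is a multiple of 8.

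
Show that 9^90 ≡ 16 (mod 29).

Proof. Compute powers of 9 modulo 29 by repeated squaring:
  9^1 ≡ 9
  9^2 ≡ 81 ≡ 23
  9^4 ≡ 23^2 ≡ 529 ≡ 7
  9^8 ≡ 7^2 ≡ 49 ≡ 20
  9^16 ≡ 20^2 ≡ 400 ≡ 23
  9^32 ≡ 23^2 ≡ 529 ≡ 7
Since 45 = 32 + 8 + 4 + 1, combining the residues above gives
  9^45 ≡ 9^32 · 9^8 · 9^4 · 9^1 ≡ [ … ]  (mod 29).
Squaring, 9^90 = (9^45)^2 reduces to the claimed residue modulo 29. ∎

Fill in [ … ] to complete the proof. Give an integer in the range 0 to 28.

9^32 · 9^8 · 9^4 · 9^1 ≡ 7 · 20 · 7 · 9 = 8820.
8820 mod 29 = 4, so 9^45 ≡ 4 (mod 29).

4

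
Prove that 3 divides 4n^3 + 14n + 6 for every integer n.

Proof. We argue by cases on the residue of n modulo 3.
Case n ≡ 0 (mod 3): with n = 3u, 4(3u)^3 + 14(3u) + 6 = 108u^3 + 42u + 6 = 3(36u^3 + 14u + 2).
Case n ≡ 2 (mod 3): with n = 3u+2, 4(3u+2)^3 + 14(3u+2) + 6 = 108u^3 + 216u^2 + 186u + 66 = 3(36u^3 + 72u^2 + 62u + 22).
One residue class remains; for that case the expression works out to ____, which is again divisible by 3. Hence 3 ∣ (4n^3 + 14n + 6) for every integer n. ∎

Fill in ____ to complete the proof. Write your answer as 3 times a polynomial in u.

3(36u^3 + 36u^2 + 26u + 8)

The residues treated are {0, 2}, so the missing case is n ≡ 1 (mod 3); write n = 3u+1.
Then 4(3u+1)^3 + 14(3u+1) + 6 = 108u^3 + 108u^2 + 78u + 24 = 3(36u^3 + 36u^2 + 26u + 8).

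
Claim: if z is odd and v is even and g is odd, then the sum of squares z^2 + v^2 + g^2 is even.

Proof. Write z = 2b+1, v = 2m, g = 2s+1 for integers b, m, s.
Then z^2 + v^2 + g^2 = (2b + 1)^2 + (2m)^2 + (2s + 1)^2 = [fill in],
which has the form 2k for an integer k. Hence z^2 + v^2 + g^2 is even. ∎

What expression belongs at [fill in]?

2(2b^2 + 2b + 2m^2 + 2s^2 + 2s + 1)

Expanding: (2b + 1)^2 + (2m)^2 + (2s + 1)^2 = 4b^2 + 4b + 4m^2 + 4s^2 + 4s + 2.
Every term is even; pulling out the factor of 2 gives 2(2b^2 + 2b + 2m^2 + 2s^2 + 2s + 1).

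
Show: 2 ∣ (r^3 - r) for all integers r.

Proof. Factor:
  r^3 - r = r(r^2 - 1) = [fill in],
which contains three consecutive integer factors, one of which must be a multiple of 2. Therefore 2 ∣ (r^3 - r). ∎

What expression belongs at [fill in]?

(r - 1)r(r + 1)

r(r^2 - 1) = r(r - 1)(r + 1) = (r - 1)r(r + 1).
These three factors are consecutive integers, so their product is divisible by 2.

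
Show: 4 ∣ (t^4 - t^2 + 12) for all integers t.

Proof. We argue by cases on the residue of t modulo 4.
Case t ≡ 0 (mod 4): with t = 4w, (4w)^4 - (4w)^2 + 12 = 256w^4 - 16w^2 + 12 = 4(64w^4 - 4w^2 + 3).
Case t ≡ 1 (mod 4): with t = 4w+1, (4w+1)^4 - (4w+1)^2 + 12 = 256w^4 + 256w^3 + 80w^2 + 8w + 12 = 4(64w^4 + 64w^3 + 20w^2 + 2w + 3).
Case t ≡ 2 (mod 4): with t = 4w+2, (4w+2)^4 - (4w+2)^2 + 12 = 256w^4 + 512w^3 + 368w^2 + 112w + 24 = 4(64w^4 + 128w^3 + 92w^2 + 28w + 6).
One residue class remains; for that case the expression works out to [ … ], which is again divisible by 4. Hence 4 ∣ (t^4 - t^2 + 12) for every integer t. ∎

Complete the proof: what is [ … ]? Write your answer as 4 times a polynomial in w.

4(64w^4 + 192w^3 + 212w^2 + 102w + 21)

Only t ≡ 3 (mod 4) is unaccounted for. Put t = 4w+3:
(4w+3)^4 - (4w+3)^2 + 12 expands to 256w^4 + 768w^3 + 848w^2 + 408w + 84,
and factoring out 4 leaves 4(64w^4 + 192w^3 + 212w^2 + 102w + 21).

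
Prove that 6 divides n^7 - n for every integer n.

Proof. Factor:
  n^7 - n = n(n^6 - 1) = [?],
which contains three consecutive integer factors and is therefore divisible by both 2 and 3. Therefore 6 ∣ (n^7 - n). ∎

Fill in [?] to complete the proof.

(n - 1)n(n + 1)(n^4 + n^2 + 1)

n^6 - 1 = (n^2 - 1)(n^4 + n^2 + 1), and n^2 - 1 = (n-1)(n+1).
So n(n^6 - 1) = (n - 1)n(n + 1)(n^4 + n^2 + 1).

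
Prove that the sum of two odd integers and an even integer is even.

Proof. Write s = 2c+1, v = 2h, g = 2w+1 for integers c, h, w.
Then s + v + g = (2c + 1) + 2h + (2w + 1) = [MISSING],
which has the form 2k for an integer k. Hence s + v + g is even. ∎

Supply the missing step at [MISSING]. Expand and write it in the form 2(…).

(2c + 1) + 2h + (2w + 1) = 2c + 2h + 2w + 2
= 2(c + h + w + 1).
Since c + h + w + 1 is an integer, the sum is of the form 2k for an integer k.

2(c + h + w + 1)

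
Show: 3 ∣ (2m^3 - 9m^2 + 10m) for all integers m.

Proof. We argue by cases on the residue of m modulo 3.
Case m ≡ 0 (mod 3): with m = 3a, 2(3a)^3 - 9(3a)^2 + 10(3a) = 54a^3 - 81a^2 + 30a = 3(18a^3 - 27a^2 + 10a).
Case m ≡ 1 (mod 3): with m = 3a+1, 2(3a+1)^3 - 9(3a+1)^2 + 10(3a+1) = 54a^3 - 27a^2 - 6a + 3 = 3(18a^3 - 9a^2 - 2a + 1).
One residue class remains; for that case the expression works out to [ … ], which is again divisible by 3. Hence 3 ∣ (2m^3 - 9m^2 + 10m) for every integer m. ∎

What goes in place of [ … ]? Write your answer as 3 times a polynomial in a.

The residues treated are {0, 1}, so the missing case is m ≡ 2 (mod 3); write m = 3a+2.
Then 2(3a+2)^3 - 9(3a+2)^2 + 10(3a+2) = 54a^3 + 27a^2 - 6a = 3(18a^3 + 9a^2 - 2a).

3(18a^3 + 9a^2 - 2a)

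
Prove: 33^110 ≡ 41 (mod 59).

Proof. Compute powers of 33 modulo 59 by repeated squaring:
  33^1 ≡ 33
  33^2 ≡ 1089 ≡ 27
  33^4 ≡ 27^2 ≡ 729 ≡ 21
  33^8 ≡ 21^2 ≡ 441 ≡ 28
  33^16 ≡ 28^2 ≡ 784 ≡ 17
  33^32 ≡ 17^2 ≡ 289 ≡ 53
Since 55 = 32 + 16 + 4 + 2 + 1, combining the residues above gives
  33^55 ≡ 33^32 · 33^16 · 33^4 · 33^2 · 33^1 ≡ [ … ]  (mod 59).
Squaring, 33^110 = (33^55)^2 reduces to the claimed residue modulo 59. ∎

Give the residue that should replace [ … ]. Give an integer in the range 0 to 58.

10

Multiply the listed residues: 53 · 17 · 21 · 27 · 33 = 901 → 18921 → 510867 → 16858611.
Reducing modulo 59: 16858611 = 285739·59 + 10, so 33^55 ≡ 10.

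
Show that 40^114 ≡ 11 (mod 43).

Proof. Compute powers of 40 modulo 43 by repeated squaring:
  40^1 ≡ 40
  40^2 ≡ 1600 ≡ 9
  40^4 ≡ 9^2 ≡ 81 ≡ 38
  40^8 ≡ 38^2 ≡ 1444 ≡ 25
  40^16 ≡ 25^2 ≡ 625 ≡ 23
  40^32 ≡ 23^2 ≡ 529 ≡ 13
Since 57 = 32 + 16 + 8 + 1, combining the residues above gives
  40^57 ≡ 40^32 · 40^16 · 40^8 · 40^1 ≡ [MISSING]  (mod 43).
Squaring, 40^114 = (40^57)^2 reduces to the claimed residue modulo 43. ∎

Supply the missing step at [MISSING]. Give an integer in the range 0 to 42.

21

Multiply the listed residues: 13 · 23 · 25 · 40 = 299 → 7475 → 299000.
Reducing modulo 43: 299000 = 6953·43 + 21, so 40^57 ≡ 21.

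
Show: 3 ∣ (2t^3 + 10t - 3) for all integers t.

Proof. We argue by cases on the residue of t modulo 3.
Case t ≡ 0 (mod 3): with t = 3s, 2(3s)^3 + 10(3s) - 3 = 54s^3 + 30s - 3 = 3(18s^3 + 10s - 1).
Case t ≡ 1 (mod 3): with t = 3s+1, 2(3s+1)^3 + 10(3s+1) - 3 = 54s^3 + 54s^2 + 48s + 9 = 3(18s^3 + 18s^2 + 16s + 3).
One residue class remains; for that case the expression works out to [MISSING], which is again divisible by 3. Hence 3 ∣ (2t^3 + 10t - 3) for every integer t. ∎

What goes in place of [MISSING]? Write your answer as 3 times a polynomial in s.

3(18s^3 + 36s^2 + 34s + 11)

The residues treated are {0, 1}, so the missing case is t ≡ 2 (mod 3); write t = 3s+2.
Then 2(3s+2)^3 + 10(3s+2) - 3 = 54s^3 + 108s^2 + 102s + 33 = 3(18s^3 + 36s^2 + 34s + 11).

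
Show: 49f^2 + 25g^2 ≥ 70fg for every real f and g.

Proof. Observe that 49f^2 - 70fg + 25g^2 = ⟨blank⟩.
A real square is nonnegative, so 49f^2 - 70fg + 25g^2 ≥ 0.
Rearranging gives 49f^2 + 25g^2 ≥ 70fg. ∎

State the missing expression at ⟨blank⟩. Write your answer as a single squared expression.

(7f - 5g)^2

49f^2 - 70fg + 25g^2 is a perfect-square trinomial: the outer terms are (7f)^2 and (5g)^2, and the cross term is -2·7f·5g.
So 49f^2 - 70fg + 25g^2 = (7f - 5g)^2 ≥ 0.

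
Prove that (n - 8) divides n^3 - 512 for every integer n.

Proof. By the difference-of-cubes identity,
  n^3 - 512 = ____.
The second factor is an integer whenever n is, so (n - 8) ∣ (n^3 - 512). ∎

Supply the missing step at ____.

a^3 - b^3 = (a - b)(a^2 + ab + b^2). With a = n, b = 8:
n^3 - 512 = (n - 8)(n^2 + 8n + 64).

(n - 8)(n^2 + 8n + 64)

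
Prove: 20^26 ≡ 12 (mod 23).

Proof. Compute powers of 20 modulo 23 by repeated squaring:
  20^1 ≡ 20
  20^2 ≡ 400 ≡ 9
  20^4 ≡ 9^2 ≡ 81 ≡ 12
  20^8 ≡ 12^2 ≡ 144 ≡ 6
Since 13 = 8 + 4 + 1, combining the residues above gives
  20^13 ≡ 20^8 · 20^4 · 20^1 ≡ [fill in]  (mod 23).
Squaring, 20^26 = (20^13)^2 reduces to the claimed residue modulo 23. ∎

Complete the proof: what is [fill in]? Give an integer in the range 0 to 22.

14

Multiply the listed residues: 6 · 12 · 20 = 72 → 1440.
Reducing modulo 23: 1440 = 62·23 + 14, so 20^13 ≡ 14.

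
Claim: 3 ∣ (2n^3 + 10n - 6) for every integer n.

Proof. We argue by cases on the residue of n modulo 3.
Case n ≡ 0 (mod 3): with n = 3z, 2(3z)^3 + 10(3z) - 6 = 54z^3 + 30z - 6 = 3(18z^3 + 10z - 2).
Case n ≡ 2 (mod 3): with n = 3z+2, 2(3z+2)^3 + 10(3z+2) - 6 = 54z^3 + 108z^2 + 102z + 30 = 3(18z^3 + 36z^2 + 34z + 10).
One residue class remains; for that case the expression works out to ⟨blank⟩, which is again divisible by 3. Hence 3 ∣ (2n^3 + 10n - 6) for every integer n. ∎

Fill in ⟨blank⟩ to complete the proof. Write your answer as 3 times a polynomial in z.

Only n ≡ 1 (mod 3) is unaccounted for. Put n = 3z+1:
2(3z+1)^3 + 10(3z+1) - 6 expands to 54z^3 + 54z^2 + 48z + 6,
and factoring out 3 leaves 3(18z^3 + 18z^2 + 16z + 2).

3(18z^3 + 18z^2 + 16z + 2)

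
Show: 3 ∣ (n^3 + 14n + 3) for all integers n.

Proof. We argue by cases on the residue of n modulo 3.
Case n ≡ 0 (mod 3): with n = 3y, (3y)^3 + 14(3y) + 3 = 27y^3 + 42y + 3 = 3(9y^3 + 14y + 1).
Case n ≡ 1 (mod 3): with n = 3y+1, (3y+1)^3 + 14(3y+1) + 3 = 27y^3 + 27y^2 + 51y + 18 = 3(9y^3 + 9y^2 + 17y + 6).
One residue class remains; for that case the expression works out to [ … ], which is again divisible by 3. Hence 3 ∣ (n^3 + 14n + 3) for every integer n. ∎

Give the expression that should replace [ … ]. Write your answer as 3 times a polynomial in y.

3(9y^3 + 18y^2 + 26y + 13)

Only n ≡ 2 (mod 3) is unaccounted for. Put n = 3y+2:
(3y+2)^3 + 14(3y+2) + 3 expands to 27y^3 + 54y^2 + 78y + 39,
and factoring out 3 leaves 3(9y^3 + 18y^2 + 26y + 13).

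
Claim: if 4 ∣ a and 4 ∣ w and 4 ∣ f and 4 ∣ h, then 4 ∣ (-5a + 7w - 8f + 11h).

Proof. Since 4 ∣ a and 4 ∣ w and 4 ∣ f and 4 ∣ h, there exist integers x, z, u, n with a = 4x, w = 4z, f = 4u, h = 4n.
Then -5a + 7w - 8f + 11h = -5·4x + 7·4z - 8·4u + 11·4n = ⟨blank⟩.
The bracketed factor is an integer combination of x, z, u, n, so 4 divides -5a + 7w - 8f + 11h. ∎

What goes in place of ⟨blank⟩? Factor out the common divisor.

Pull the common 4 out of every term: -5·4x + 7·4z - 8·4u + 11·4n = 4(11n - 8u - 5x + 7z).
11n - 8u - 5x + 7z is an integer, which exhibits the divisibility.

4(11n - 8u - 5x + 7z)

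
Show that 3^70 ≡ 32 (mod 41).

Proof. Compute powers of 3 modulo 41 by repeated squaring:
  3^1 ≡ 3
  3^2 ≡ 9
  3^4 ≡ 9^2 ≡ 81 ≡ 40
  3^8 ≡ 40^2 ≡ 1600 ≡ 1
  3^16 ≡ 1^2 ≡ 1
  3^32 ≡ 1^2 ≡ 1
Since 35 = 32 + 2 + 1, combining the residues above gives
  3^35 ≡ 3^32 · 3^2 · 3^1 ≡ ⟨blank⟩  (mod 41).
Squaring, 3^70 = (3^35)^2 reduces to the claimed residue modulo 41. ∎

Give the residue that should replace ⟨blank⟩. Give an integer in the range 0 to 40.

3^32 · 3^2 · 3^1 ≡ 1 · 9 · 3 = 27.
27 mod 41 = 27, so 3^35 ≡ 27 (mod 41).

27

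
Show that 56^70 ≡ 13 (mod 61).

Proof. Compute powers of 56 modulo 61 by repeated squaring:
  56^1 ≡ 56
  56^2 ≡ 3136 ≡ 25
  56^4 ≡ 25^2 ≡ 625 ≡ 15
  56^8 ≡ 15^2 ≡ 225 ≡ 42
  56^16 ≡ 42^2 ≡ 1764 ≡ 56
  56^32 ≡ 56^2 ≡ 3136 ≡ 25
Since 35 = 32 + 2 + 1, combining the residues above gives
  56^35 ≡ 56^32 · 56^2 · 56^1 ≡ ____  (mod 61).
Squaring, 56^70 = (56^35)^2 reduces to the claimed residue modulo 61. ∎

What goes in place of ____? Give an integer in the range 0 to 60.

47

56^32 · 56^2 · 56^1 ≡ 25 · 25 · 56 = 35000.
35000 mod 61 = 47, so 56^35 ≡ 47 (mod 61).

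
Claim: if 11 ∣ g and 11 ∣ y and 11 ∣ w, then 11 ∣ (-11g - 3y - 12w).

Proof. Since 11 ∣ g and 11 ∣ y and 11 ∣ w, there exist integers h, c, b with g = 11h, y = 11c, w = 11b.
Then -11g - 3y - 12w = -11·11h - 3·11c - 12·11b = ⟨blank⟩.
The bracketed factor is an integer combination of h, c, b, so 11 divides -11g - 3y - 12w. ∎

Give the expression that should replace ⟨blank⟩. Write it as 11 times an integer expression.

11(-12b - 3c - 11h)

Pull the common 11 out of every term: -11·11h - 3·11c - 12·11b = 11(-12b - 3c - 11h).
-12b - 3c - 11h is an integer, which exhibits the divisibility.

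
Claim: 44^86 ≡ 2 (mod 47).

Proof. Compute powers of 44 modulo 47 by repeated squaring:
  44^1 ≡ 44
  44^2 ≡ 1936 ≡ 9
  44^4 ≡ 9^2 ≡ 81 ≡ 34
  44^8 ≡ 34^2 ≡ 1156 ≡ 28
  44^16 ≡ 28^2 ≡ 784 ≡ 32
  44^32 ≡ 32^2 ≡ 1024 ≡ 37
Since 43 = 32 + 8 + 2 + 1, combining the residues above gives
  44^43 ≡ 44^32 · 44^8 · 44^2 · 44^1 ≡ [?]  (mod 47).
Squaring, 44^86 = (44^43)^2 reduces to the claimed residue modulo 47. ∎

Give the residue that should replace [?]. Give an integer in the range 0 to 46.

44^32 · 44^8 · 44^2 · 44^1 ≡ 37 · 28 · 9 · 44 = 410256.
410256 mod 47 = 40, so 44^43 ≡ 40 (mod 47).

40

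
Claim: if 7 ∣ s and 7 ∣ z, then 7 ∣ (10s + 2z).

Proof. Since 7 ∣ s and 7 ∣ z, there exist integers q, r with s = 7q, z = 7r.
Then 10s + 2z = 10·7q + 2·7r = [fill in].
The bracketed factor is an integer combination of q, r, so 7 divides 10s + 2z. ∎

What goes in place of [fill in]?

Each term has a factor of 7: 10·7q + 2·7r = 7·(10q + 2r).
Since 10q + 2r is an integer, 7 ∣ (10s + 2z).

7(10q + 2r)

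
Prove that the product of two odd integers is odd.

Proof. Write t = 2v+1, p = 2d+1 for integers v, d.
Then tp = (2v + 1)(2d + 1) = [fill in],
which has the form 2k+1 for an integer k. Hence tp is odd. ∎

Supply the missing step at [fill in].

Expanding: (2v + 1)(2d + 1) = 4dv + 2d + 2v + 1.
Every term except the constant is even, so this is 2(2dv + d + v) + 1,
and 2dv + d + v ∈ ℤ gives the required form.

2(2dv + d + v) + 1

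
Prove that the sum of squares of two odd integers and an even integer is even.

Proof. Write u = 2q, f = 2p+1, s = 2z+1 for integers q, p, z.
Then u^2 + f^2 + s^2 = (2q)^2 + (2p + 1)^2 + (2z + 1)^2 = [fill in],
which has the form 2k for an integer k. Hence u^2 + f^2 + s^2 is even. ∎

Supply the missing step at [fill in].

(2q)^2 + (2p + 1)^2 + (2z + 1)^2 = 4p^2 + 4p + 4q^2 + 4z^2 + 4z + 2
= 2(2p^2 + 2p + 2q^2 + 2z^2 + 2z + 1).
Since 2p^2 + 2p + 2q^2 + 2z^2 + 2z + 1 is an integer, the sum of squares is of the form 2k for an integer k.

2(2p^2 + 2p + 2q^2 + 2z^2 + 2z + 1)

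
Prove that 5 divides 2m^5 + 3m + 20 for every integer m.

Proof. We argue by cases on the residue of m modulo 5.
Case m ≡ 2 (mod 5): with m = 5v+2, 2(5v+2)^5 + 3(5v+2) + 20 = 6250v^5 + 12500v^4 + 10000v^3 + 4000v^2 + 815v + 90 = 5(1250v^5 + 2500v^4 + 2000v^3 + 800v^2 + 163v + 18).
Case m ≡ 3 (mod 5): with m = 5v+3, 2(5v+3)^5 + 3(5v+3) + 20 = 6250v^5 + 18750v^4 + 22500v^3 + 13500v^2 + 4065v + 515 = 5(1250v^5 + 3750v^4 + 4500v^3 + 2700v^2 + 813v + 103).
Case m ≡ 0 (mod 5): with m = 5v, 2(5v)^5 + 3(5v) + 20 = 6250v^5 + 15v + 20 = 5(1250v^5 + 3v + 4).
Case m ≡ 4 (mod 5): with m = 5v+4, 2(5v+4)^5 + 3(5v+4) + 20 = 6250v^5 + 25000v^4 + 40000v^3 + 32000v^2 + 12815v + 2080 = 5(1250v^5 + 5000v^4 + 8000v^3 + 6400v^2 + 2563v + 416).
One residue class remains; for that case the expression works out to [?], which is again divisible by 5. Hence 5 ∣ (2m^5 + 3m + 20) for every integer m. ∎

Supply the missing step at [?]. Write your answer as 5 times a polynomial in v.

The residues treated are {2, 3, 0, 4}, so the missing case is m ≡ 1 (mod 5); write m = 5v+1.
Then 2(5v+1)^5 + 3(5v+1) + 20 = 6250v^5 + 6250v^4 + 2500v^3 + 500v^2 + 65v + 25 = 5(1250v^5 + 1250v^4 + 500v^3 + 100v^2 + 13v + 5).

5(1250v^5 + 1250v^4 + 500v^3 + 100v^2 + 13v + 5)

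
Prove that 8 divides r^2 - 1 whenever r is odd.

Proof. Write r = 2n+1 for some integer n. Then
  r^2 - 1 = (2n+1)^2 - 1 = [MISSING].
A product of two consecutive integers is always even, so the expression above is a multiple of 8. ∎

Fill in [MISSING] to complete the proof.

(2n+1)^2 - 1 = 4n^2 + 4n + 1 - 1 = 4n^2 + 4n = 4n(n+1).
Since n and n+1 are consecutive, n(n+1) is even, and 4·(even) is a multiple of 8.

4n(n + 1)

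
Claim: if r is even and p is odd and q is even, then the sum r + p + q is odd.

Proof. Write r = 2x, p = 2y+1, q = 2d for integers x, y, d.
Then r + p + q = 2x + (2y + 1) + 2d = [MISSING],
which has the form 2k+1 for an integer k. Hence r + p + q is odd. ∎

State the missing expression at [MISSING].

Expanding: 2x + (2y + 1) + 2d = 2d + 2x + 2y + 1.
Every term except the constant is even, so this is 2(d + x + y) + 1,
and d + x + y ∈ ℤ gives the required form.

2(d + x + y) + 1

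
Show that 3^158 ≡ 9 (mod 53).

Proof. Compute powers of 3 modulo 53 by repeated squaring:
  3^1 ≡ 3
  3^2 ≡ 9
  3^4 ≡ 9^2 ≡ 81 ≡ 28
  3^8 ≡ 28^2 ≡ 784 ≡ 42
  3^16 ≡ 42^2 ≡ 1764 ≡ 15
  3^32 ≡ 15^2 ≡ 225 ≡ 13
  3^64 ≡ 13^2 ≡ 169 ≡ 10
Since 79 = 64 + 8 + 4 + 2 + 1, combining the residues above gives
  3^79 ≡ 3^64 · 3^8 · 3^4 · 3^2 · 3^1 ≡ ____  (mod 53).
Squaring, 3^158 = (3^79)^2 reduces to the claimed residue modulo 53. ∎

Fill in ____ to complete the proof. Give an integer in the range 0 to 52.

3^64 · 3^8 · 3^4 · 3^2 · 3^1 ≡ 10 · 42 · 28 · 9 · 3 = 317520.
317520 mod 53 = 50, so 3^79 ≡ 50 (mod 53).

50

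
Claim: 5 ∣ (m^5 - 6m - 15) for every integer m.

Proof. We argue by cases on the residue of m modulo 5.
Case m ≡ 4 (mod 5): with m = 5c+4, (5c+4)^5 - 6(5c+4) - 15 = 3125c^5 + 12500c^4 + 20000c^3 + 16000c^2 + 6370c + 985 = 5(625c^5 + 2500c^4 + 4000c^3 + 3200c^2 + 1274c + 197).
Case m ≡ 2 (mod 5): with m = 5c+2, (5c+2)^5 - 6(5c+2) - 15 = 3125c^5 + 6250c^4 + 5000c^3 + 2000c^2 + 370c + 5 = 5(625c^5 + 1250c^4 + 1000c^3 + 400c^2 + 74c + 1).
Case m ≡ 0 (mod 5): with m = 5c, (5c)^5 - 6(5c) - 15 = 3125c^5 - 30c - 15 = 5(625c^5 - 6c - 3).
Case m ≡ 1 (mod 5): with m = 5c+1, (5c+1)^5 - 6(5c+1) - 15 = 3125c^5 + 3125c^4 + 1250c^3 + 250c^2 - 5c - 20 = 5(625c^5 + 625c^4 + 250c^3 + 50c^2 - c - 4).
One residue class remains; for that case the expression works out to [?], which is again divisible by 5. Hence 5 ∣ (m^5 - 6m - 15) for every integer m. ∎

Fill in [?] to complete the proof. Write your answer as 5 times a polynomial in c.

Only m ≡ 3 (mod 5) is unaccounted for. Put m = 5c+3:
(5c+3)^5 - 6(5c+3) - 15 expands to 3125c^5 + 9375c^4 + 11250c^3 + 6750c^2 + 1995c + 210,
and factoring out 5 leaves 5(625c^5 + 1875c^4 + 2250c^3 + 1350c^2 + 399c + 42).

5(625c^5 + 1875c^4 + 2250c^3 + 1350c^2 + 399c + 42)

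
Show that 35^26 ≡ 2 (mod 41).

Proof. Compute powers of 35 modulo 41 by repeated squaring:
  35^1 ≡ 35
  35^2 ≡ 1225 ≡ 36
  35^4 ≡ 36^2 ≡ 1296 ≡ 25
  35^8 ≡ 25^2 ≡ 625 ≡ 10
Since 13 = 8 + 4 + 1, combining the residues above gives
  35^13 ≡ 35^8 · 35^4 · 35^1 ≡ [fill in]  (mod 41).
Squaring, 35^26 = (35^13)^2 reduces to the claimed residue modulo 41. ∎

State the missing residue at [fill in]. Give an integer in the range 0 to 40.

35^8 · 35^4 · 35^1 ≡ 10 · 25 · 35 = 8750.
8750 mod 41 = 17, so 35^13 ≡ 17 (mod 41).

17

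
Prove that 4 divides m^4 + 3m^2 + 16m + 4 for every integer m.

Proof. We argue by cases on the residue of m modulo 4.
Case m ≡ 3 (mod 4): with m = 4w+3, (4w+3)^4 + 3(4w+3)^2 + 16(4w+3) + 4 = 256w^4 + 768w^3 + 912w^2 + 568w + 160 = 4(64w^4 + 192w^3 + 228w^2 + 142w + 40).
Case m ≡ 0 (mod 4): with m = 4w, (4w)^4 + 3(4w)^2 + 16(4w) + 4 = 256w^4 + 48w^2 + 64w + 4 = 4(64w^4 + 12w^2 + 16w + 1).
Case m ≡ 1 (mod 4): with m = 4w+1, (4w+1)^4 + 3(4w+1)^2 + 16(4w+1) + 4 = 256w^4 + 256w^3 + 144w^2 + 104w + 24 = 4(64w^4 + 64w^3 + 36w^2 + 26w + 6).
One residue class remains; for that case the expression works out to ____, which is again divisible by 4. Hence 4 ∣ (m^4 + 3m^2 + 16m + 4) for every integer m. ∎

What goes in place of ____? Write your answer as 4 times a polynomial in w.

Only m ≡ 2 (mod 4) is unaccounted for. Put m = 4w+2:
(4w+2)^4 + 3(4w+2)^2 + 16(4w+2) + 4 expands to 256w^4 + 512w^3 + 432w^2 + 240w + 64,
and factoring out 4 leaves 4(64w^4 + 128w^3 + 108w^2 + 60w + 16).

4(64w^4 + 128w^3 + 108w^2 + 60w + 16)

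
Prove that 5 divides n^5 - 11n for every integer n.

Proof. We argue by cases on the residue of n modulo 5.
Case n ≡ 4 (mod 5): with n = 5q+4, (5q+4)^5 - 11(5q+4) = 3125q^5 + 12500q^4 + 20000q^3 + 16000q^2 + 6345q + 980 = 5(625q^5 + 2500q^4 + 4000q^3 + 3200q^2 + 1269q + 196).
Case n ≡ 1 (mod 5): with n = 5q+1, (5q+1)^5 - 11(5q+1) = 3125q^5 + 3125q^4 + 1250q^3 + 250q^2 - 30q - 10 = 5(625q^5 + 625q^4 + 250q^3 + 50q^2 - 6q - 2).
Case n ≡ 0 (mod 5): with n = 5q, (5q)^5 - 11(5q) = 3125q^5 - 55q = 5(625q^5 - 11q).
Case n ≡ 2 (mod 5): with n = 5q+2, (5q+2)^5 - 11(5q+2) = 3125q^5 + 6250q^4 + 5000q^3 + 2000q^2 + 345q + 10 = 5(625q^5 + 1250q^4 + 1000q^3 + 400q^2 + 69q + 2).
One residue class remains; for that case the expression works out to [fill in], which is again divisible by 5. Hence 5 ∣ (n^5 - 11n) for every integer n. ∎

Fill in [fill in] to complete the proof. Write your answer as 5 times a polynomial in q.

5(625q^5 + 1875q^4 + 2250q^3 + 1350q^2 + 394q + 42)

The residues treated are {4, 1, 0, 2}, so the missing case is n ≡ 3 (mod 5); write n = 5q+3.
Then (5q+3)^5 - 11(5q+3) = 3125q^5 + 9375q^4 + 11250q^3 + 6750q^2 + 1970q + 210 = 5(625q^5 + 1875q^4 + 2250q^3 + 1350q^2 + 394q + 42).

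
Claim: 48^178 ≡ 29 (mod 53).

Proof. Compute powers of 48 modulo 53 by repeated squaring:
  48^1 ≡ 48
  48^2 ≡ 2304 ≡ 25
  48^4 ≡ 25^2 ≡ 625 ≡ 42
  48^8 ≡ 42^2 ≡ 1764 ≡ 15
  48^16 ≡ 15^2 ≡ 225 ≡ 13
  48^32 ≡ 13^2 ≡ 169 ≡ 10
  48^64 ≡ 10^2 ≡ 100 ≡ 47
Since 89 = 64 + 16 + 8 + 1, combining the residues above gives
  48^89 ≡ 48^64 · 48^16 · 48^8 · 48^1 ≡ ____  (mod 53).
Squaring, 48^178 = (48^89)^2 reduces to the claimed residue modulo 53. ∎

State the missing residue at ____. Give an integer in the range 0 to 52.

20

48^64 · 48^16 · 48^8 · 48^1 ≡ 47 · 13 · 15 · 48 = 439920.
439920 mod 53 = 20, so 48^89 ≡ 20 (mod 53).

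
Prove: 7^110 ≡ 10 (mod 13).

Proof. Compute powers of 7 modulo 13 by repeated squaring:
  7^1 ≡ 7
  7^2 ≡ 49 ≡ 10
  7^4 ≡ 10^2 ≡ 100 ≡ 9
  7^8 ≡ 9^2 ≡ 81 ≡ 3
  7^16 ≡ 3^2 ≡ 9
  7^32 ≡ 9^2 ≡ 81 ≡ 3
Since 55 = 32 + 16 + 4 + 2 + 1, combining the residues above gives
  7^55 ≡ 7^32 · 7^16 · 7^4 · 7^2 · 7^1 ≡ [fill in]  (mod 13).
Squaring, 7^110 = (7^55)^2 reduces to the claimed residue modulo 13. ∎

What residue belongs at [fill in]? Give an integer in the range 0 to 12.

7^32 · 7^16 · 7^4 · 7^2 · 7^1 ≡ 3 · 9 · 9 · 10 · 7 = 17010.
17010 mod 13 = 6, so 7^55 ≡ 6 (mod 13).

6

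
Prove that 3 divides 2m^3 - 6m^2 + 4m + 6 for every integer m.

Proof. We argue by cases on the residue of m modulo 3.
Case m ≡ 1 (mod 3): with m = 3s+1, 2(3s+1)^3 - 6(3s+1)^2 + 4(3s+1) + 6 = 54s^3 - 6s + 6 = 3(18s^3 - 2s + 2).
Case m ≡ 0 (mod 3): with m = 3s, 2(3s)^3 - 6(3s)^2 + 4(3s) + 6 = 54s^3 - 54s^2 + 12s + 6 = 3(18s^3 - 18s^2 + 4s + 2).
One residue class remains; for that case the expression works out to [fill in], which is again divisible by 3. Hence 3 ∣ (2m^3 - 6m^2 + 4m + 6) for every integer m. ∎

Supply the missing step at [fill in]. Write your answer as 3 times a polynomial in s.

3(18s^3 + 18s^2 + 4s + 2)

The residues treated are {1, 0}, so the missing case is m ≡ 2 (mod 3); write m = 3s+2.
Then 2(3s+2)^3 - 6(3s+2)^2 + 4(3s+2) + 6 = 54s^3 + 54s^2 + 12s + 6 = 3(18s^3 + 18s^2 + 4s + 2).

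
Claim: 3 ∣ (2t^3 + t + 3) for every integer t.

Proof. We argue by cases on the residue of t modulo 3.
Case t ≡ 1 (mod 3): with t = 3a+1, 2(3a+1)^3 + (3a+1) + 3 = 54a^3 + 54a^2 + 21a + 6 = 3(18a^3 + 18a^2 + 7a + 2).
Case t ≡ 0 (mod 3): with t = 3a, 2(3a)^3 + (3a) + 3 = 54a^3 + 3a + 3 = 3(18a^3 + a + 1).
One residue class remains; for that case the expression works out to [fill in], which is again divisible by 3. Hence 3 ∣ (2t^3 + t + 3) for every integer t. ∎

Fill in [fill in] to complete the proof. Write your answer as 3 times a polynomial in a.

Only t ≡ 2 (mod 3) is unaccounted for. Put t = 3a+2:
2(3a+2)^3 + (3a+2) + 3 expands to 54a^3 + 108a^2 + 75a + 21,
and factoring out 3 leaves 3(18a^3 + 36a^2 + 25a + 7).

3(18a^3 + 36a^2 + 25a + 7)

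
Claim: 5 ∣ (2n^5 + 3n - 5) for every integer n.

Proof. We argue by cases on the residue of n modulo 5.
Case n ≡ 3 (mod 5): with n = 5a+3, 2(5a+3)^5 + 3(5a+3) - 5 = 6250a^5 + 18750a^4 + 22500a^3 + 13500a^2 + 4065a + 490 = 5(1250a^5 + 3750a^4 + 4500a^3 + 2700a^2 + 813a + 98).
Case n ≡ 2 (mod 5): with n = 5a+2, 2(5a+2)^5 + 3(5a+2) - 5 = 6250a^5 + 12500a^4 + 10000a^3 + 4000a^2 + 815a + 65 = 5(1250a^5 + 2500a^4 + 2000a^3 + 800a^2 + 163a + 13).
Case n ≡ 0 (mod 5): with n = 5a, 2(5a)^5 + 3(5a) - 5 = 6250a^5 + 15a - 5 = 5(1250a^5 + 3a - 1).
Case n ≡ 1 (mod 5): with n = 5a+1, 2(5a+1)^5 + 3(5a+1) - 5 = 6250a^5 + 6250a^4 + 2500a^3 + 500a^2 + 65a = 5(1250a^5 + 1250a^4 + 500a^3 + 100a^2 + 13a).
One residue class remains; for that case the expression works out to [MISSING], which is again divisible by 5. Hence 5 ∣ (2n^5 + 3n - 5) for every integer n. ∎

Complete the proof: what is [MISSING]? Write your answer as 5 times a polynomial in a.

5(1250a^5 + 5000a^4 + 8000a^3 + 6400a^2 + 2563a + 411)

The residues treated are {3, 2, 0, 1}, so the missing case is n ≡ 4 (mod 5); write n = 5a+4.
Then 2(5a+4)^5 + 3(5a+4) - 5 = 6250a^5 + 25000a^4 + 40000a^3 + 32000a^2 + 12815a + 2055 = 5(1250a^5 + 5000a^4 + 8000a^3 + 6400a^2 + 2563a + 411).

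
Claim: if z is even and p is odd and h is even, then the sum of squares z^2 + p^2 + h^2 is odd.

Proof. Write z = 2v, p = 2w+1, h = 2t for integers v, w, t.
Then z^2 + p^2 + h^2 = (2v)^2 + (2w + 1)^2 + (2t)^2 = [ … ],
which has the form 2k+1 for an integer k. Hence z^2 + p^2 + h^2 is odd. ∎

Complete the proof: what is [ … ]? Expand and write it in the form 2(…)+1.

2(2t^2 + 2v^2 + 2w^2 + 2w) + 1

(2v)^2 + (2w + 1)^2 + (2t)^2 = 4t^2 + 4v^2 + 4w^2 + 4w + 1
= 2(2t^2 + 2v^2 + 2w^2 + 2w) + 1.
Since 2t^2 + 2v^2 + 2w^2 + 2w is an integer, the sum of squares is of the form 2k+1 for an integer k.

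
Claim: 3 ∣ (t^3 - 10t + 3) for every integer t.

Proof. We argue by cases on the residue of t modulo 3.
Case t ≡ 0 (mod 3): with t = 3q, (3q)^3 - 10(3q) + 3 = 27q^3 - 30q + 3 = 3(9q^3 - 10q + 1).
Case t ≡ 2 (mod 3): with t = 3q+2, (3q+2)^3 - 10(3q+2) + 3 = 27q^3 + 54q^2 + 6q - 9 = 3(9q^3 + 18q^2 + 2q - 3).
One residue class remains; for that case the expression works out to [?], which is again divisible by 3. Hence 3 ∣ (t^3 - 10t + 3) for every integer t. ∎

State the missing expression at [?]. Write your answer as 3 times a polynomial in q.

Only t ≡ 1 (mod 3) is unaccounted for. Put t = 3q+1:
(3q+1)^3 - 10(3q+1) + 3 expands to 27q^3 + 27q^2 - 21q - 6,
and factoring out 3 leaves 3(9q^3 + 9q^2 - 7q - 2).

3(9q^3 + 9q^2 - 7q - 2)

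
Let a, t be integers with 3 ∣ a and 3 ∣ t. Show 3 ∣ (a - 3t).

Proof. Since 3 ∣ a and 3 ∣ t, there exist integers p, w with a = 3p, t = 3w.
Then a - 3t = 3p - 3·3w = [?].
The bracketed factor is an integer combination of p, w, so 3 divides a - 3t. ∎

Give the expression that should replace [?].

3(p - 3w)

Pull the common 3 out of every term: 3p - 3·3w = 3(p - 3w).
p - 3w is an integer, which exhibits the divisibility.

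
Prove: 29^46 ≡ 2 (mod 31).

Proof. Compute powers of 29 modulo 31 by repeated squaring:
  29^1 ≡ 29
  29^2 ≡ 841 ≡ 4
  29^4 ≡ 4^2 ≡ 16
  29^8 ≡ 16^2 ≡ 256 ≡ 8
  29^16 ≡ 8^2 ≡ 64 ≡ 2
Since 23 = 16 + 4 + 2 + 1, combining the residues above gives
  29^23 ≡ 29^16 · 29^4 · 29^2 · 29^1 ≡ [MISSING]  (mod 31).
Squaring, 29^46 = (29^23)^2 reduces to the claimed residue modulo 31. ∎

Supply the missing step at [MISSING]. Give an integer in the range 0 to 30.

Multiply the listed residues: 2 · 16 · 4 · 29 = 32 → 128 → 3712.
Reducing modulo 31: 3712 = 119·31 + 23, so 29^23 ≡ 23.

23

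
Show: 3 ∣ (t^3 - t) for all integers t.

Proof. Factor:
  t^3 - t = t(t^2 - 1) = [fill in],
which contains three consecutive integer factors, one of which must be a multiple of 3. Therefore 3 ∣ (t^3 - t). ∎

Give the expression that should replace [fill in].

(t - 1)t(t + 1)

t(t^2 - 1) = t(t - 1)(t + 1) = (t - 1)t(t + 1).
These three factors are consecutive integers, so their product is divisible by 3.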